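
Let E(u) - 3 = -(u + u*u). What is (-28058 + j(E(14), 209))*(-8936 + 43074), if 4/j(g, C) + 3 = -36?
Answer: -2873542516/3 ≈ -9.5785e+8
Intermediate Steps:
E(u) = 3 - u - u**2 (E(u) = 3 - (u + u*u) = 3 - (u + u**2) = 3 + (-u - u**2) = 3 - u - u**2)
j(g, C) = -4/39 (j(g, C) = 4/(-3 - 36) = 4/(-39) = 4*(-1/39) = -4/39)
(-28058 + j(E(14), 209))*(-8936 + 43074) = (-28058 - 4/39)*(-8936 + 43074) = -1094266/39*34138 = -2873542516/3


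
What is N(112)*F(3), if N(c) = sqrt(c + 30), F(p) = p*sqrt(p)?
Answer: 3*sqrt(426) ≈ 61.919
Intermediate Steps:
F(p) = p**(3/2)
N(c) = sqrt(30 + c)
N(112)*F(3) = sqrt(30 + 112)*3**(3/2) = sqrt(142)*(3*sqrt(3)) = 3*sqrt(426)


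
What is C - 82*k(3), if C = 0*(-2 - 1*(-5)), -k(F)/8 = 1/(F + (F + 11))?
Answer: 656/17 ≈ 38.588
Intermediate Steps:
k(F) = -8/(11 + 2*F) (k(F) = -8/(F + (F + 11)) = -8/(F + (11 + F)) = -8/(11 + 2*F))
C = 0 (C = 0*(-2 + 5) = 0*3 = 0)
C - 82*k(3) = 0 - (-656)/(11 + 2*3) = 0 - (-656)/(11 + 6) = 0 - (-656)/17 = 0 - 82*(-8/17) = 0 + 656/17 = 656/17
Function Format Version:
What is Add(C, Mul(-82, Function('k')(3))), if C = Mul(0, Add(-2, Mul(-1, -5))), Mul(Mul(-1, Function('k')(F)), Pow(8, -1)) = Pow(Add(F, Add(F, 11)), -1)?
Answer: Rational(656, 17) ≈ 38.588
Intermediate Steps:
Function('k')(F) = Mul(-8, Pow(Add(11, Mul(2, F)), -1)) (Function('k')(F) = Mul(-8, Pow(Add(F, Add(F, 11)), -1)) = Mul(-8, Pow(Add(F, Add(11, F)), -1)) = Mul(-8, Pow(Add(11, Mul(2, F)), -1)))
C = 0 (C = Mul(0, Add(-2, 5)) = Mul(0, 3) = 0)
Add(C, Mul(-82, Function('k')(3))) = Add(0, Mul(-82, Mul(-8, Pow(Add(11, Mul(2, 3)), -1)))) = Add(0, Mul(-82, Mul(-8, Pow(Add(11, 6), -1)))) = Add(0, Mul(-82, Mul(-8, Pow(17, -1)))) = Add(0, Mul(-82, Mul(-8, Rational(1, 17)))) = Add(0, Mul(-82, Rational(-8, 17))) = Add(0, Rational(656, 17)) = Rational(656, 17)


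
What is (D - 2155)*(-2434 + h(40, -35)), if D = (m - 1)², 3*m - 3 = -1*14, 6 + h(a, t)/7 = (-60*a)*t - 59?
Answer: -3744515363/3 ≈ -1.2482e+9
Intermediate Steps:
h(a, t) = -455 - 420*a*t (h(a, t) = -42 + 7*((-60*a)*t - 59) = -42 + 7*(-60*a*t - 59) = -42 + 7*(-59 - 60*a*t) = -42 + (-413 - 420*a*t) = -455 - 420*a*t)
m = -11/3 (m = 1 + (-1*14)/3 = 1 + (⅓)*(-14) = 1 - 14/3 = -11/3 ≈ -3.6667)
D = 196/9 (D = (-11/3 - 1)² = (-14/3)² = 196/9 ≈ 21.778)
(D - 2155)*(-2434 + h(40, -35)) = (196/9 - 2155)*(-2434 + (-455 - 420*40*(-35))) = -19199*(-2434 + (-455 + 588000))/9 = -19199*(-2434 + 587545)/9 = -19199/9*585111 = -3744515363/3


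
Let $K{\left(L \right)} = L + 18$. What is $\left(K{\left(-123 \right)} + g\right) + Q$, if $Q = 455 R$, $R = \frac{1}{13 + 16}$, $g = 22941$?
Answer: $\frac{662699}{29} \approx 22852.0$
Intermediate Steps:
$R = \frac{1}{29} \approx 0.034483$
$Q = \frac{455}{29}$ ($Q = 455 \cdot \frac{1}{29} = \frac{455}{29} \approx 15.69$)
$K{\left(L \right)} = 18 + L$
$\left(K{\left(-123 \right)} + g\right) + Q = \left(\left(18 - 123\right) + 22941\right) + \frac{455}{29} = \left(-105 + 22941\right) + \frac{455}{29} = 22836 + \frac{455}{29} = \frac{662699}{29}$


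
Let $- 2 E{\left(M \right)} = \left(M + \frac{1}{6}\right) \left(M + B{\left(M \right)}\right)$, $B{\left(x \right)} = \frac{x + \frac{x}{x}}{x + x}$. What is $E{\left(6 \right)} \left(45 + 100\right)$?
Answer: $- \frac{423835}{144} \approx -2943.3$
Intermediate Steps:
$B{\left(x \right)} = \frac{1 + x}{2 x}$ ($B{\left(x \right)} = \frac{x + 1}{2 x} = \left(1 + x\right) \frac{1}{2 x} = \frac{1 + x}{2 x}$)
$E{\left(M \right)} = - \frac{\left(\frac{1}{6} + M\right) \left(M + \frac{1 + M}{2 M}\right)}{2}$ ($E{\left(M \right)} = - \frac{\left(M + \frac{1}{6}\right) \left(M + \frac{1 + M}{2 M}\right)}{2} = - \frac{\left(\frac{1}{6} + M\right) \left(M + \frac{1 + M}{2 M}\right)}{2}$)
$E{\left(6 \right)} \left(45 + 100\right) = \left(- \frac{7}{24} - \frac{6^{2}}{2} - 2 - \frac{1}{24 \cdot 6}\right) \left(45 + 100\right) = \left(- \frac{7}{24} - 18 - 2 - \frac{1}{144}\right) 145 = \left(- \frac{2923}{144}\right) 145 = - \frac{423835}{144}$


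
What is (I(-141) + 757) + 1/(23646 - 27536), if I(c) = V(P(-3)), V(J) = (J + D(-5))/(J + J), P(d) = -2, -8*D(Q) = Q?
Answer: 47137059/62240 ≈ 757.34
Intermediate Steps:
D(Q) = -Q/8
V(J) = (5/8 + J)/(2*J) (V(J) = (J - 1/8*(-5))/(J + J) = (J + 5/8)/((2*J)) = (5/8 + J)*(1/(2*J)) = (5/8 + J)/(2*J))
I(c) = 11/32 (I(c) = (1/16)*(5 + 8*(-2))/(-2) = (1/16)*(-1/2)*(5 - 16) = (1/16)*(-1/2)*(-11) = 11/32)
(I(-141) + 757) + 1/(23646 - 27536) = (11/32 + 757) + 1/(23646 - 27536) = 24235/32 + 1/(-3890) = 24235/32 - 1/3890 = 47137059/62240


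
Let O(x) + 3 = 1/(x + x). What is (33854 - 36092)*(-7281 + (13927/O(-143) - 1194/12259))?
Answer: 280874707806390/10530481 ≈ 2.6673e+7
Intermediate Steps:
O(x) = -3 + 1/(2*x) (O(x) = -3 + 1/(x + x) = -3 + 1/(2*x))
(33854 - 36092)*(-7281 + (13927/O(-143) - 1194/12259)) = (33854 - 36092)*(-7281 + (13927/(-3 + (½)/(-143)) - 1194/12259)) = -2238*(-7281 + (13927/(-3 + (½)*(-1/143)) - 1194*1/12259)) = -2238*(-7281 + (13927/(-3 - 1/286) - 1194/12259)) = -2238*(-7281 + (13927/(-859/286) - 1194/12259)) = -2238*(-7281 + (13927*(-286/859) - 1194/12259)) = -2238*(-7281 + (-3983122/859 - 1194/12259)) = -2238*(-7281 - 48830118244/10530481) = -2238*(-125502550405/10530481) = 280874707806390/10530481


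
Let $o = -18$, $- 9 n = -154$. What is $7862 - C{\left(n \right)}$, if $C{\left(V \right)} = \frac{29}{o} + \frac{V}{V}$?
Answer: $\frac{141527}{18} \approx 7862.6$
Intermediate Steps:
$n = \frac{154}{9}$ ($n = \left(- \frac{1}{9}\right) \left(-154\right) = \frac{154}{9} \approx 17.111$)
$C{\left(V \right)} = - \frac{11}{18}$ ($C{\left(V \right)} = \frac{29}{-18} + \frac{V}{V} = 29 \left(- \frac{1}{18}\right) + 1 = - \frac{29}{18} + 1 = - \frac{11}{18}$)
$7862 - C{\left(n \right)} = 7862 - - \frac{11}{18} = 7862 + \frac{11}{18} = \frac{141527}{18}$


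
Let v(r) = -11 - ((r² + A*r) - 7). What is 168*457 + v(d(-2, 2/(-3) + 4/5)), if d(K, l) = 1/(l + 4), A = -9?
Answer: 295119713/3844 ≈ 76774.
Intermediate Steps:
d(K, l) = 1/(4 + l)
v(r) = -4 - r² + 9*r (v(r) = -11 - ((r² - 9*r) - 7) = -11 - (-7 + r² - 9*r) = -11 + (7 - r² + 9*r) = -4 - r² + 9*r)
168*457 + v(d(-2, 2/(-3) + 4/5)) = 168*457 + (-4 - (1/(4 + (2/(-3) + 4/5)))² + 9/(4 + (2/(-3) + 4/5))) = 76776 + (-4 - (1/(4 + (2*(-⅓) + 4*(⅕))))² + 9/(4 + (2*(-⅓) + 4*(⅕)))) = 76776 + (-4 - (1/(4 + (-⅔ + ⅘)))² + 9/(4 + (-⅔ + ⅘))) = 76776 + (-4 - (1/(4 + 2/15))² + 9/(4 + 2/15)) = 76776 + (-4 - (1/(62/15))² + 9/(62/15)) = 76776 + (-4 - (15/62)² + 9*(15/62)) = 76776 + (-4 - 1*225/3844 + 135/62) = 76776 + (-4 - 225/3844 + 135/62) = 76776 - 7231/3844 = 295119713/3844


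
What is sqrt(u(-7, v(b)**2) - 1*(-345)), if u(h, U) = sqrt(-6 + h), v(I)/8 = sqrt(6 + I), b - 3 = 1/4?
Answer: sqrt(345 + I*sqrt(13)) ≈ 18.574 + 0.09706*I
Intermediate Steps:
b = 13/4 (b = 3 + 1/4 = 13/4 ≈ 3.2500)
v(I) = 8*sqrt(6 + I)
sqrt(u(-7, v(b)**2) - 1*(-345)) = sqrt(sqrt(-6 - 7) - 1*(-345)) = sqrt(sqrt(-13) + 345) = sqrt(I*sqrt(13) + 345) = sqrt(345 + I*sqrt(13))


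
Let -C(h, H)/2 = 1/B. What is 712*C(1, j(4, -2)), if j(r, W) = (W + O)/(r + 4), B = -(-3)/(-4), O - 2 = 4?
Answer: 5696/3 ≈ 1898.7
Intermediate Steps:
O = 6 (O = 2 + 4 = 6)
B = -¾ (B = -(-3)*(-1)/4 = -3*¼ = -¾ ≈ -0.75000)
j(r, W) = (6 + W)/(4 + r) (j(r, W) = (W + 6)/(r + 4) = (6 + W)/(4 + r))
C(h, H) = 8/3 (C(h, H) = -2/(-¾) = -2*(-4/3) = 8/3)
712*C(1, j(4, -2)) = 712*(8/3) = 5696/3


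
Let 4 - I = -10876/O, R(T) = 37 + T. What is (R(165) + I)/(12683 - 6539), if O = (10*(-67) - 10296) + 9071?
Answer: 63249/1940480 ≈ 0.032595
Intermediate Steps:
O = -1895 (O = (-670 - 10296) + 9071 = -10966 + 9071 = -1895)
I = -3296/1895 (I = 4 - (-10876)/(-1895) = 4 - (-10876)*(-1)/1895 = 4 - 1*10876/1895 = 4 - 10876/1895 = -3296/1895 ≈ -1.7393)
(R(165) + I)/(12683 - 6539) = ((37 + 165) - 3296/1895)/(12683 - 6539) = (202 - 3296/1895)/6144 = (379494/1895)*(1/6144) = 63249/1940480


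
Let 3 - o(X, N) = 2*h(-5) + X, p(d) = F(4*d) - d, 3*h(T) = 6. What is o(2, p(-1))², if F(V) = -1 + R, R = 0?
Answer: 9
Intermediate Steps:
h(T) = 2 (h(T) = (⅓)*6 = 2)
F(V) = -1 (F(V) = -1 + 0 = -1)
p(d) = -1 - d
o(X, N) = -1 - X (o(X, N) = 3 - (2*2 + X) = 3 - (4 + X) = 3 + (-4 - X) = -1 - X)
o(2, p(-1))² = (-1 - 1*2)² = (-1 - 2)² = (-3)² = 9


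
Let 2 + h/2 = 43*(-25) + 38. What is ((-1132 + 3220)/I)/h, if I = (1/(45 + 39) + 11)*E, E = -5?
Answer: 87696/4805375 ≈ 0.018250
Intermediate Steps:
h = -2078 (h = -4 + 2*(43*(-25) + 38) = -4 + 2*(-1075 + 38) = -4 + 2*(-1037) = -4 - 2074 = -2078)
I = -4625/84 (I = (1/(45 + 39) + 11)*(-5) = (1/84 + 11)*(-5) = (925/84)*(-5) = -4625/84 ≈ -55.060)
((-1132 + 3220)/I)/h = ((-1132 + 3220)/(-4625/84))/(-2078) = (2088*(-84/4625))*(-1/2078) = -175392/4625*(-1/2078) = 87696/4805375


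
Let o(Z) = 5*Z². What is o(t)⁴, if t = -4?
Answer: 40960000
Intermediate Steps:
o(t)⁴ = (5*(-4)²)⁴ = (5*16)⁴ = 80⁴ = 40960000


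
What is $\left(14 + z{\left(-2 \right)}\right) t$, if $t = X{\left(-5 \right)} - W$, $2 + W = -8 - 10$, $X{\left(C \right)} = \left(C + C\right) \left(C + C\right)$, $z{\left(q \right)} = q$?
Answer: $1440$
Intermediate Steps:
$X{\left(C \right)} = 4 C^{2}$ ($X{\left(C \right)} = 2 C 2 C = 4 C^{2}$)
$W = -20$ ($W = -2 - 18 = -20$)
$t = 120$ ($t = 4 \left(-5\right)^{2} - -20 = 4 \cdot 25 + 20 = 100 + 20 = 120$)
$\left(14 + z{\left(-2 \right)}\right) t = \left(14 - 2\right) 120 = 12 \cdot 120 = 1440$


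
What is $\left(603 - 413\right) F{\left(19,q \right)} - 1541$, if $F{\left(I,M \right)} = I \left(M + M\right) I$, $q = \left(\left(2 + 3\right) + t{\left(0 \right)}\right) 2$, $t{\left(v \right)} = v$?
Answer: $1370259$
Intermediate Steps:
$q = 10$ ($q = \left(\left(2 + 3\right) + 0\right) 2 = \left(5 + 0\right) 2 = 5 \cdot 2 = 10$)
$F{\left(I,M \right)} = 2 M I^{2}$ ($F{\left(I,M \right)} = I 2 M I = 2 I M I = 2 M I^{2}$)
$\left(603 - 413\right) F{\left(19,q \right)} - 1541 = \left(603 - 413\right) 2 \cdot 10 \cdot 19^{2} - 1541 = \left(603 - 413\right) 2 \cdot 10 \cdot 361 - 1541 = 190 \cdot 7220 - 1541 = 1371800 - 1541 = 1370259$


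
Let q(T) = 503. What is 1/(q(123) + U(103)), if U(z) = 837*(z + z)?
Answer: 1/172925 ≈ 5.7829e-6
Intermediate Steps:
U(z) = 1674*z (U(z) = 837*(2*z) = 1674*z)
1/(q(123) + U(103)) = 1/(503 + 1674*103) = 1/(503 + 172422) = 1/172925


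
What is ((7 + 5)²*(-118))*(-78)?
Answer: 1325376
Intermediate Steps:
((7 + 5)²*(-118))*(-78) = (12²*(-118))*(-78) = (144*(-118))*(-78) = -16992*(-78) = 1325376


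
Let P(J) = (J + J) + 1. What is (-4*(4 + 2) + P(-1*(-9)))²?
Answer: 25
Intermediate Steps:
P(J) = 1 + 2*J (P(J) = 2*J + 1 = 1 + 2*J)
(-4*(4 + 2) + P(-1*(-9)))² = (-4*(4 + 2) + (1 + 2*(-1*(-9))))² = (-4*6 + (1 + 2*9))² = (-24 + (1 + 18))² = (-24 + 19)² = (-5)² = 25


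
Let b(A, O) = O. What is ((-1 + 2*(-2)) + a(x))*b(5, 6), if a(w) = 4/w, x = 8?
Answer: -27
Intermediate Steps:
((-1 + 2*(-2)) + a(x))*b(5, 6) = ((-1 + 2*(-2)) + 4/8)*6 = ((-1 - 4) + 4*(⅛))*6 = (-5 + ½)*6 = -9/2*6 = -27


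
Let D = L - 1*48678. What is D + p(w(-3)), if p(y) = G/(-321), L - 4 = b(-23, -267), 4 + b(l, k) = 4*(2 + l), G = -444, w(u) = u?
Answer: -5217386/107 ≈ -48761.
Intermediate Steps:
b(l, k) = 4 + 4*l (b(l, k) = -4 + 4*(2 + l) = -4 + (8 + 4*l) = 4 + 4*l)
L = -84 (L = 4 + (4 + 4*(-23)) = 4 + (4 - 92) = 4 - 88 = -84)
p(y) = 148/107 (p(y) = -444/(-321) = -444*(-1/321) = 148/107)
D = -48762 (D = -84 - 1*48678 = -84 - 48678 = -48762)
D + p(w(-3)) = -48762 + 148/107 = -5217386/107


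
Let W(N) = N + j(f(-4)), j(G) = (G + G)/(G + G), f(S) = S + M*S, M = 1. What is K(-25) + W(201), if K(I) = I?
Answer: 177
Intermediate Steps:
f(S) = 2*S (f(S) = S + 1*S = S + S = 2*S)
j(G) = 1 (j(G) = (2*G)/((2*G)) = (2*G)*(1/(2*G)) = 1)
W(N) = 1 + N (W(N) = N + 1 = 1 + N)
K(-25) + W(201) = -25 + (1 + 201) = -25 + 202 = 177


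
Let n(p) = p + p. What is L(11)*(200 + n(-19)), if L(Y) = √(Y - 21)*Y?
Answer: 1782*I*√10 ≈ 5635.2*I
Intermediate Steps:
n(p) = 2*p
L(Y) = Y*√(-21 + Y) (L(Y) = √(-21 + Y)*Y = Y*√(-21 + Y))
L(11)*(200 + n(-19)) = (11*√(-21 + 11))*(200 + 2*(-19)) = (11*√(-10))*(200 - 38) = (11*(I*√10))*162 = (11*I*√10)*162 = 1782*I*√10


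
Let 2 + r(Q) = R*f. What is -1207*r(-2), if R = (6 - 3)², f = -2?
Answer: 24140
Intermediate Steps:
R = 9 (R = 3² = 9)
r(Q) = -20 (r(Q) = -2 + 9*(-2) = -2 - 18 = -20)
-1207*r(-2) = -1207*(-20) = 24140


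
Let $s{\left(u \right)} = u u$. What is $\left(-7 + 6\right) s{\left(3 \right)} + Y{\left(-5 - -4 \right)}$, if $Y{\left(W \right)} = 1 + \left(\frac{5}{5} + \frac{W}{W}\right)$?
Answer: $-6$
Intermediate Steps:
$s{\left(u \right)} = u^{2}$
$Y{\left(W \right)} = 3$ ($Y{\left(W \right)} = 1 + \left(5 \cdot \frac{1}{5} + 1\right) = 1 + \left(1 + 1\right) = 1 + 2 = 3$)
$\left(-7 + 6\right) s{\left(3 \right)} + Y{\left(-5 - -4 \right)} = \left(-7 + 6\right) 3^{2} + 3 = \left(-1\right) 9 + 3 = -9 + 3 = -6$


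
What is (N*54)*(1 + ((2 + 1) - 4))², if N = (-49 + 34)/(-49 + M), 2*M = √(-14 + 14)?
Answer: 0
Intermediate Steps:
M = 0 (M = √(-14 + 14)/2 = √0/2 = (½)*0 = 0)
N = 15/49 (N = (-49 + 34)/(-49 + 0) = -15/(-49) = -15*(-1/49) = 15/49 ≈ 0.30612)
(N*54)*(1 + ((2 + 1) - 4))² = ((15/49)*54)*(1 + ((2 + 1) - 4))² = 810*(1 + (3 - 4))²/49 = 810*(1 - 1)²/49 = (810/49)*0² = (810/49)*0 = 0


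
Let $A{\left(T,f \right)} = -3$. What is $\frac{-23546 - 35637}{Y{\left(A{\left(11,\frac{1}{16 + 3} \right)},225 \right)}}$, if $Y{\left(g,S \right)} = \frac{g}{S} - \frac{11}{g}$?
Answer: $- \frac{4438725}{274} \approx -16200.0$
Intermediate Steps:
$Y{\left(g,S \right)} = - \frac{11}{g} + \frac{g}{S}$
$\frac{-23546 - 35637}{Y{\left(A{\left(11,\frac{1}{16 + 3} \right)},225 \right)}} = \frac{-23546 - 35637}{- \frac{11}{-3} - \frac{3}{225}} = - \frac{59183}{\left(-11\right) \left(- \frac{1}{3}\right) - \frac{1}{75}} = - \frac{59183}{\frac{11}{3} - \frac{1}{75}} = - \frac{59183}{\frac{274}{75}} = \left(-59183\right) \frac{75}{274} = - \frac{4438725}{274}$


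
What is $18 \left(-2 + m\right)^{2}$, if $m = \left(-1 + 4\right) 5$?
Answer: $3042$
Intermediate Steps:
$m = 15$ ($m = 3 \cdot 5 = 15$)
$18 \left(-2 + m\right)^{2} = 18 \left(-2 + 15\right)^{2} = 18 \cdot 13^{2} = 18 \cdot 169 = 3042$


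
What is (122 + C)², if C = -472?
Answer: 122500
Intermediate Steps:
(122 + C)² = (122 - 472)² = (-350)² = 122500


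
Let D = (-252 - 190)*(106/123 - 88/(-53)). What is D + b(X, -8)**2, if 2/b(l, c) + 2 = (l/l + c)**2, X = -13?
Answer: -16053581000/14400471 ≈ -1114.8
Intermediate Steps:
b(l, c) = 2/(-2 + (1 + c)**2) (b(l, c) = 2/(-2 + (l/l + c)**2) = 2/(-2 + (1 + c)**2))
D = -7267364/6519 (D = -442*(106*(1/123) - 88*(-1/53)) = -442*(106/123 + 88/53) = -442*16442/6519 = -7267364/6519 ≈ -1114.8)
D + b(X, -8)**2 = -7267364/6519 + (2/(-2 + (1 - 8)**2))**2 = -7267364/6519 + (2/(-2 + (-7)**2))**2 = -7267364/6519 + (2/(-2 + 49))**2 = -7267364/6519 + (2/47)**2 = -7267364/6519 + 4/2209 = -16053581000/14400471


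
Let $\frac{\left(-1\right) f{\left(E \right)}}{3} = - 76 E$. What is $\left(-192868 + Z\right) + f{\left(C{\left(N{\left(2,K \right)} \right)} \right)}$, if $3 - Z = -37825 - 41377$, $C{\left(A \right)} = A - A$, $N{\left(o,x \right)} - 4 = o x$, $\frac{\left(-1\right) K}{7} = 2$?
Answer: $-113663$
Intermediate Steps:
$K = -14$ ($K = \left(-7\right) 2 = -14$)
$N{\left(o,x \right)} = 4 + o x$
$C{\left(A \right)} = 0$
$Z = 79205$ ($Z = 3 - \left(-37825 - 41377\right) = 3 - -79202 = 3 + 79202 = 79205$)
$f{\left(E \right)} = 228 E$ ($f{\left(E \right)} = - 3 \left(- 76 E\right) = 228 E$)
$\left(-192868 + Z\right) + f{\left(C{\left(N{\left(2,K \right)} \right)} \right)} = \left(-192868 + 79205\right) + 228 \cdot 0 = -113663 + 0 = -113663$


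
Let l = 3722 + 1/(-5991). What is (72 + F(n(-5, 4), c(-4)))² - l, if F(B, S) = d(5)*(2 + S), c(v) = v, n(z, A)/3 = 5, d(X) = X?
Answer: 730903/5991 ≈ 122.00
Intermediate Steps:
n(z, A) = 15 (n(z, A) = 3*5 = 15)
l = 22298501/5991 (l = 3722 - 1/5991 = 22298501/5991 ≈ 3722.0)
F(B, S) = 10 + 5*S (F(B, S) = 5*(2 + S) = 10 + 5*S)
(72 + F(n(-5, 4), c(-4)))² - l = (72 + (10 + 5*(-4)))² - 1*22298501/5991 = (72 + (10 - 20))² - 22298501/5991 = (72 - 10)² - 22298501/5991 = 62² - 22298501/5991 = 3844 - 22298501/5991 = 730903/5991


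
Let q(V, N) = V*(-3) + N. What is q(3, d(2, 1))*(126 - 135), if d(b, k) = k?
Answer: 72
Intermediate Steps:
q(V, N) = N - 3*V (q(V, N) = -3*V + N = N - 3*V)
q(3, d(2, 1))*(126 - 135) = (1 - 3*3)*(126 - 135) = (1 - 9)*(-9) = -8*(-9) = 72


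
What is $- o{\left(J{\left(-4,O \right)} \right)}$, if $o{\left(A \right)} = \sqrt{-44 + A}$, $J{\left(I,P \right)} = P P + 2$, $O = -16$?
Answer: $- \sqrt{214} \approx -14.629$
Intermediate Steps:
$J{\left(I,P \right)} = 2 + P^{2}$ ($J{\left(I,P \right)} = P^{2} + 2 = 2 + P^{2}$)
$- o{\left(J{\left(-4,O \right)} \right)} = - \sqrt{-44 + \left(2 + \left(-16\right)^{2}\right)} = - \sqrt{-44 + \left(2 + 256\right)} = - \sqrt{-44 + 258} = - \sqrt{214}$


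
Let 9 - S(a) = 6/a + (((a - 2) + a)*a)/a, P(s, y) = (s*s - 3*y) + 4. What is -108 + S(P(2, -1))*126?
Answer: -17190/11 ≈ -1562.7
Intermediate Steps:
P(s, y) = 4 + s**2 - 3*y (P(s, y) = (s**2 - 3*y) + 4 = 4 + s**2 - 3*y)
S(a) = 11 - 6/a - 2*a (S(a) = 9 - (6/a + (((a - 2) + a)*a)/a) = 9 - (6/a + (((-2 + a) + a)*a)/a) = 9 - (6/a + ((-2 + 2*a)*a)/a) = 9 - (6/a + (a*(-2 + 2*a))/a) = 9 - (6/a + (-2 + 2*a)) = 9 - (-2 + 2*a + 6/a) = 9 + (2 - 6/a - 2*a) = 11 - 6/a - 2*a)
-108 + S(P(2, -1))*126 = -108 + (11 - 6/(4 + 2**2 - 3*(-1)) - 2*(4 + 2**2 - 3*(-1)))*126 = -108 + (11 - 6/(4 + 4 + 3) - 2*(4 + 4 + 3))*126 = -108 + (11 - 6/11 - 2*11)*126 = -108 + (11 - 6*1/11 - 22)*126 = -108 + (11 - 6/11 - 22)*126 = -108 - 127/11*126 = -108 - 16002/11 = -17190/11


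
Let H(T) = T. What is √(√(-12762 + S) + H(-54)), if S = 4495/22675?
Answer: √(-1110576150 + 4535*I*√262462086485)/4535 ≈ 5.967 + 9.466*I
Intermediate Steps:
S = 899/4535 (S = 4495*(1/22675) = 899/4535 ≈ 0.19824)
√(√(-12762 + S) + H(-54)) = √(√(-12762 + 899/4535) - 54) = √(√(-57874771/4535) - 54) = √(I*√262462086485/4535 - 54) = √(-54 + I*√262462086485/4535)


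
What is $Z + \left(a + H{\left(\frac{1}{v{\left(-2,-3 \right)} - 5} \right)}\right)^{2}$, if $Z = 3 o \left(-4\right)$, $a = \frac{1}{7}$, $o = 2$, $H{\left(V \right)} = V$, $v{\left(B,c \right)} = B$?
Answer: $-24$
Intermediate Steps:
$a = \frac{1}{7} \approx 0.14286$
$Z = -24$ ($Z = 3 \cdot 2 \left(-4\right) = 6 \left(-4\right) = -24$)
$Z + \left(a + H{\left(\frac{1}{v{\left(-2,-3 \right)} - 5} \right)}\right)^{2} = -24 + \left(\frac{1}{7} + \frac{1}{-2 - 5}\right)^{2} = -24 + \left(\frac{1}{7} + \frac{1}{-7}\right)^{2} = -24 + \left(\frac{1}{7} - \frac{1}{7}\right)^{2} = -24 + 0^{2} = -24 + 0 = -24$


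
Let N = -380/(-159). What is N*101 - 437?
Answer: -31103/159 ≈ -195.62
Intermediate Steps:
N = 380/159 (N = -380*(-1/159) = 380/159 ≈ 2.3899)
N*101 - 437 = (380/159)*101 - 437 = 38380/159 - 437 = -31103/159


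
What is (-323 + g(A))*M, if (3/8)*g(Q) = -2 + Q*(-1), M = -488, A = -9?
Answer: 445544/3 ≈ 1.4851e+5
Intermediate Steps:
g(Q) = -16/3 - 8*Q/3 (g(Q) = 8*(-2 + Q*(-1))/3 = 8*(-2 - Q)/3 = -16/3 - 8*Q/3)
(-323 + g(A))*M = (-323 + (-16/3 - 8/3*(-9)))*(-488) = (-323 + (-16/3 + 24))*(-488) = (-323 + 56/3)*(-488) = -913/3*(-488) = 445544/3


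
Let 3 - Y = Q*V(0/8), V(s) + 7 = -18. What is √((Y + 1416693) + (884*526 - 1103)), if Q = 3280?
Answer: √1962577 ≈ 1400.9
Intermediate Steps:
V(s) = -25 (V(s) = -7 - 18 = -25)
Y = 82003 (Y = 3 - 3280*(-25) = 3 - 1*(-82000) = 3 + 82000 = 82003)
√((Y + 1416693) + (884*526 - 1103)) = √((82003 + 1416693) + (884*526 - 1103)) = √(1498696 + (464984 - 1103)) = √(1498696 + 463881) = √1962577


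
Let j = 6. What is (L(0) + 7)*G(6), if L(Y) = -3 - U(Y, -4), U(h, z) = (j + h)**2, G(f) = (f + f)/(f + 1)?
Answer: -384/7 ≈ -54.857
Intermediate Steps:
G(f) = 2*f/(1 + f) (G(f) = (2*f)/(1 + f) = 2*f/(1 + f))
U(h, z) = (6 + h)**2
L(Y) = -3 - (6 + Y)**2
(L(0) + 7)*G(6) = ((-3 - (6 + 0)**2) + 7)*(2*6/(1 + 6)) = ((-3 - 1*6**2) + 7)*(2*6/7) = ((-3 - 1*36) + 7)*(2*6*(1/7)) = ((-3 - 36) + 7)*(12/7) = (-39 + 7)*(12/7) = -32*12/7 = -384/7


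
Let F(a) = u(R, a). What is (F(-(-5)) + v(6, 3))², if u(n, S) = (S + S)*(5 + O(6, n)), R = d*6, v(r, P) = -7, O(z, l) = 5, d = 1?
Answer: 8649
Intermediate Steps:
R = 6 (R = 1*6 = 6)
u(n, S) = 20*S (u(n, S) = (S + S)*(5 + 5) = (2*S)*10 = 20*S)
F(a) = 20*a
(F(-(-5)) + v(6, 3))² = (20*(-(-5)) - 7)² = (20*(-1*(-5)) - 7)² = (20*5 - 7)² = (100 - 7)² = 93² = 8649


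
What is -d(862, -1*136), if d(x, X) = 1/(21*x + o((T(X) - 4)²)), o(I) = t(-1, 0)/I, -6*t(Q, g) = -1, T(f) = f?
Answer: -117600/2128795201 ≈ -5.5243e-5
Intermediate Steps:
t(Q, g) = ⅙ (t(Q, g) = -⅙*(-1) = ⅙)
o(I) = 1/(6*I)
d(x, X) = 1/(21*x + 1/(6*(-4 + X)²)) (d(x, X) = 1/(21*x + 1/(6*((X - 4)²))) = 1/(21*x + 1/(6*((-4 + X)²))) = 1/(21*x + 1/(6*(-4 + X)²)))
-d(862, -1*136) = -6*(-4 - 1*136)²/(1 + 126*862*(-4 - 1*136)²) = -6*(-4 - 136)²/(1 + 126*862*(-4 - 136)²) = -6*(-140)²/(1 + 126*862*(-140)²) = -6*19600/(1 + 126*862*19600) = -6*19600/(1 + 2128795200) = -6*19600/2128795201 = -1*117600/2128795201 = -117600/2128795201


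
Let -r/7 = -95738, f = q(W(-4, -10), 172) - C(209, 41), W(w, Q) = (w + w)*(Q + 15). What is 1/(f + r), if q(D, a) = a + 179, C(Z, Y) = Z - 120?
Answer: 1/670428 ≈ 1.4916e-6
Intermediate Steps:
C(Z, Y) = -120 + Z
W(w, Q) = 2*w*(15 + Q) (W(w, Q) = (2*w)*(15 + Q) = 2*w*(15 + Q))
q(D, a) = 179 + a
f = 262 (f = (179 + 172) - (-120 + 209) = 351 - 1*89 = 351 - 89 = 262)
r = 670166 (r = -7*(-95738) = 670166)
1/(f + r) = 1/(262 + 670166) = 1/670428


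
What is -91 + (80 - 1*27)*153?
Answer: 8018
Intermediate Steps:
-91 + (80 - 1*27)*153 = -91 + (80 - 27)*153 = -91 + 53*153 = -91 + 8109 = 8018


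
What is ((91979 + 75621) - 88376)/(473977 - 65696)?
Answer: 79224/408281 ≈ 0.19404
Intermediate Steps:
((91979 + 75621) - 88376)/(473977 - 65696) = (167600 - 88376)/408281 = 79224*(1/408281) = 79224/408281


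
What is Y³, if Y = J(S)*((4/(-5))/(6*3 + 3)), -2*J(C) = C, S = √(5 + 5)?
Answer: 16*√10/231525 ≈ 0.00021854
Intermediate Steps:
S = √10 ≈ 3.1623
J(C) = -C/2
Y = 2*√10/105 (Y = (-√10/2)*((4/(-5))/(6*3 + 3)) = (-√10/2)*((4*(-⅕))/(18 + 3)) = (-√10/2)*(-⅘/21) = (-√10/2)*((1/21)*(-⅘)) = -√10/2*(-4/105) = 2*√10/105 ≈ 0.060234)
Y³ = (2*√10/105)³ = 16*√10/231525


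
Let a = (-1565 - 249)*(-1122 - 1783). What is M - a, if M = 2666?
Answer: -5267004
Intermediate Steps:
a = 5269670 (a = -1814*(-2905) = 5269670)
M - a = 2666 - 1*5269670 = 2666 - 5269670 = -5267004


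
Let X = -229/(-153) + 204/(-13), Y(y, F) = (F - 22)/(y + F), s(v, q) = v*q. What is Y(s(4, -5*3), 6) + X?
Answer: -82937/5967 ≈ -13.899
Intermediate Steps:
s(v, q) = q*v
Y(y, F) = (-22 + F)/(F + y)
X = -28235/1989 (X = -229*(-1/153) + 204*(-1/13) = 229/153 - 204/13 = -28235/1989 ≈ -14.196)
Y(s(4, -5*3), 6) + X = (-22 + 6)/(6 - 5*3*4) - 28235/1989 = -16/(6 - 15*4) - 28235/1989 = -16/(6 - 60) - 28235/1989 = -16/(-54) - 28235/1989 = -1/54*(-16) - 28235/1989 = 8/27 - 28235/1989 = -82937/5967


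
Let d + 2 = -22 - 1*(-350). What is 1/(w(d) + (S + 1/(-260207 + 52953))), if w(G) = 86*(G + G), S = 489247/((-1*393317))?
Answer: 81516521518/4570692995766241 ≈ 1.7835e-5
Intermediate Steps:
S = -489247/393317 (S = 489247/(-393317) = 489247*(-1/393317) = -489247/393317 ≈ -1.2439)
d = 326 (d = -2 + (-22 - 1*(-350)) = -2 + (-22 + 350) = -2 + 328 = 326)
w(G) = 172*G (w(G) = 86*(2*G) = 172*G)
1/(w(d) + (S + 1/(-260207 + 52953))) = 1/(172*326 + (-489247/393317 + 1/(-260207 + 52953))) = 1/(56072 + (-489247/393317 + 1/(-207254))) = 1/(56072 + (-489247/393317 - 1/207254)) = 1/(56072 - 101398791055/81516521518) = 1/(4570692995766241/81516521518) = 81516521518/4570692995766241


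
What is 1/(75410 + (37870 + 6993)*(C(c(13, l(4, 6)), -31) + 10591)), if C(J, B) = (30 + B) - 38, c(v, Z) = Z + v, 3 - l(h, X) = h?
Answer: 1/473469786 ≈ 2.1121e-9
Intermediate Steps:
l(h, X) = 3 - h
C(J, B) = -8 + B
1/(75410 + (37870 + 6993)*(C(c(13, l(4, 6)), -31) + 10591)) = 1/(75410 + (37870 + 6993)*((-8 - 31) + 10591)) = 1/(75410 + 44863*(-39 + 10591)) = 1/(75410 + 44863*10552) = 1/(75410 + 473394376) = 1/473469786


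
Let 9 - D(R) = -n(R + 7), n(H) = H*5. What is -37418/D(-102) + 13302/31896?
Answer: 33324535/412876 ≈ 80.713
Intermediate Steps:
n(H) = 5*H
D(R) = 44 + 5*R (D(R) = 9 - (-1)*5*(R + 7) = 9 - (-1)*5*(7 + R) = 9 - (-1)*(35 + 5*R) = 9 - (-35 - 5*R) = 9 + (35 + 5*R) = 44 + 5*R)
-37418/D(-102) + 13302/31896 = -37418/(44 + 5*(-102)) + 13302/31896 = -37418/(44 - 510) + 13302*(1/31896) = -37418/(-466) + 739/1772 = -37418*(-1/466) + 739/1772 = 18709/233 + 739/1772 = 33324535/412876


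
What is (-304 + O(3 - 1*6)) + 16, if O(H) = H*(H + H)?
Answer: -270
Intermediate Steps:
O(H) = 2*H**2 (O(H) = H*(2*H) = 2*H**2)
(-304 + O(3 - 1*6)) + 16 = (-304 + 2*(3 - 1*6)**2) + 16 = (-304 + 2*(3 - 6)**2) + 16 = (-304 + 2*(-3)**2) + 16 = (-304 + 2*9) + 16 = (-304 + 18) + 16 = -286 + 16 = -270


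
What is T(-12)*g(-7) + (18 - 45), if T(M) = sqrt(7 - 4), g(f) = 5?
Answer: -27 + 5*sqrt(3) ≈ -18.340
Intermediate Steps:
T(M) = sqrt(3)
T(-12)*g(-7) + (18 - 45) = sqrt(3)*5 + (18 - 45) = 5*sqrt(3) - 27 = -27 + 5*sqrt(3)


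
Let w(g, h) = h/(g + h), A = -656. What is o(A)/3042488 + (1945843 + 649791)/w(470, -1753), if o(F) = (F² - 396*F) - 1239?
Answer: 10132089944148305/5333481464 ≈ 1.8997e+6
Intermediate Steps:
o(F) = -1239 + F² - 396*F
o(A)/3042488 + (1945843 + 649791)/w(470, -1753) = (-1239 + (-656)² - 396*(-656))/3042488 + (1945843 + 649791)/((-1753/(470 - 1753))) = (-1239 + 430336 + 259776)*(1/3042488) + 2595634/((-1753/(-1283))) = 688873*(1/3042488) + 2595634/((-1753*(-1/1283))) = 688873/3042488 + 2595634/(1753/1283) = 688873/3042488 + 2595634*(1283/1753) = 688873/3042488 + 3330198422/1753 = 10132089944148305/5333481464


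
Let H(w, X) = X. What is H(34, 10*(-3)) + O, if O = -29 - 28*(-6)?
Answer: 109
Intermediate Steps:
O = 139 (O = -29 + 168 = 139)
H(34, 10*(-3)) + O = 10*(-3) + 139 = -30 + 139 = 109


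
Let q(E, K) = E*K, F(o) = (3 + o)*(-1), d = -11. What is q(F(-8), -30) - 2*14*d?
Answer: 158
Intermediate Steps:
F(o) = -3 - o
q(F(-8), -30) - 2*14*d = (-3 - 1*(-8))*(-30) - 2*14*(-11) = (-3 + 8)*(-30) - 28*(-11) = 5*(-30) - 1*(-308) = -150 + 308 = 158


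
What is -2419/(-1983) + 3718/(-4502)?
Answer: 1758772/4463733 ≈ 0.39401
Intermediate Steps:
-2419/(-1983) + 3718/(-4502) = -2419*(-1/1983) + 3718*(-1/4502) = 2419/1983 - 1859/2251 = 1758772/4463733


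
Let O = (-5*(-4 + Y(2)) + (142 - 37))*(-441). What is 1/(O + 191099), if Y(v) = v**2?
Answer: 1/144794 ≈ 6.9064e-6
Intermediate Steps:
O = -46305 (O = (-5*(-4 + 2**2) + (142 - 37))*(-441) = (-5*(-4 + 4) + 105)*(-441) = (-5*0 + 105)*(-441) = (0 + 105)*(-441) = 105*(-441) = -46305)
1/(O + 191099) = 1/(-46305 + 191099) = 1/144794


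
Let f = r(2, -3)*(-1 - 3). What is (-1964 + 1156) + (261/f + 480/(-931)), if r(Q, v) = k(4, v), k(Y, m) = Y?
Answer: -12286639/14896 ≈ -824.83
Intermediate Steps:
r(Q, v) = 4
f = -16 (f = 4*(-1 - 3) = 4*(-4) = -16)
(-1964 + 1156) + (261/f + 480/(-931)) = (-1964 + 1156) + (261/(-16) + 480/(-931)) = -808 + (261*(-1/16) + 480*(-1/931)) = -808 + (-261/16 - 480/931) = -808 - 250671/14896 = -12286639/14896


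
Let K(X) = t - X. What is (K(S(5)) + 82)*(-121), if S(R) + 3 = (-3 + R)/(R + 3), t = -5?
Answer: -38599/4 ≈ -9649.8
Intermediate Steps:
S(R) = -3 + (-3 + R)/(3 + R) (S(R) = -3 + (-3 + R)/(R + 3) = -3 + (-3 + R)/(3 + R))
K(X) = -5 - X
(K(S(5)) + 82)*(-121) = ((-5 - 2*(-6 - 1*5)/(3 + 5)) + 82)*(-121) = ((-5 - 2*(-6 - 5)/8) + 82)*(-121) = ((-5 - 2*(-11)/8) + 82)*(-121) = ((-5 - 1*(-11/4)) + 82)*(-121) = ((-5 + 11/4) + 82)*(-121) = (-9/4 + 82)*(-121) = (319/4)*(-121) = -38599/4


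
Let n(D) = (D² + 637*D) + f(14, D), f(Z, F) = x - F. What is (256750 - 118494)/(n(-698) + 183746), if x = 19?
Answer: 138256/227041 ≈ 0.60895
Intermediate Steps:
f(Z, F) = 19 - F
n(D) = 19 + D² + 636*D (n(D) = (D² + 637*D) + (19 - D) = 19 + D² + 636*D)
(256750 - 118494)/(n(-698) + 183746) = (256750 - 118494)/((19 + (-698)² + 636*(-698)) + 183746) = 138256/((19 + 487204 - 443928) + 183746) = 138256/(43295 + 183746) = 138256/227041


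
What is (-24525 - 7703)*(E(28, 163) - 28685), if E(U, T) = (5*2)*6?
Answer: 922526500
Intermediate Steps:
E(U, T) = 60 (E(U, T) = 10*6 = 60)
(-24525 - 7703)*(E(28, 163) - 28685) = (-24525 - 7703)*(60 - 28685) = -32228*(-28625) = 922526500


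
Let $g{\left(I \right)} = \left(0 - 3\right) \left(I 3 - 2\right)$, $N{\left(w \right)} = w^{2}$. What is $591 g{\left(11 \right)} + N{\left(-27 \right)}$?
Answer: $-54234$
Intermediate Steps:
$g{\left(I \right)} = 6 - 9 I$ ($g{\left(I \right)} = - 3 \left(3 I - 2\right) = - 3 \left(-2 + 3 I\right) = 6 - 9 I$)
$591 g{\left(11 \right)} + N{\left(-27 \right)} = 591 \left(6 - 99\right) + \left(-27\right)^{2} = 591 \left(6 - 99\right) + 729 = 591 \left(-93\right) + 729 = -54963 + 729 = -54234$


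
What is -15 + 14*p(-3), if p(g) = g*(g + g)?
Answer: 237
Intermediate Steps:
p(g) = 2*g² (p(g) = g*(2*g) = 2*g²)
-15 + 14*p(-3) = -15 + 14*(2*(-3)²) = -15 + 14*(2*9) = -15 + 14*18 = -15 + 252 = 237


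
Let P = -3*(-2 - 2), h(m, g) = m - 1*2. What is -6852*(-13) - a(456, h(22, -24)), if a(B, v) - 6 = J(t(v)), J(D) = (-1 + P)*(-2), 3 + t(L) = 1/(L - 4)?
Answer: 89092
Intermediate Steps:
h(m, g) = -2 + m (h(m, g) = m - 2 = -2 + m)
P = 12 (P = -3*(-4) = 12)
t(L) = -3 + 1/(-4 + L) (t(L) = -3 + 1/(L - 4) = -3 + 1/(-4 + L))
J(D) = -22 (J(D) = (-1 + 12)*(-2) = 11*(-2) = -22)
a(B, v) = -16 (a(B, v) = 6 - 22 = -16)
-6852*(-13) - a(456, h(22, -24)) = -6852*(-13) - 1*(-16) = 89076 + 16 = 89092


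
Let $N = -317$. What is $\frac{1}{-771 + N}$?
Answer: $- \frac{1}{1088} \approx -0.00091912$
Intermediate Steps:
$\frac{1}{-771 + N} = \frac{1}{-771 - 317} = \frac{1}{-1088} = - \frac{1}{1088}$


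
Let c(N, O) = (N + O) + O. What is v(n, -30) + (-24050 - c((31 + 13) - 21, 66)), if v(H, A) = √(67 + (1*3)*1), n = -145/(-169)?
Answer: -24205 + √70 ≈ -24197.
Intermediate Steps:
n = 145/169 (n = -145*(-1/169) = 145/169 ≈ 0.85799)
c(N, O) = N + 2*O
v(H, A) = √70 (v(H, A) = √(67 + 3*1) = √(67 + 3) = √70)
v(n, -30) + (-24050 - c((31 + 13) - 21, 66)) = √70 + (-24050 - (((31 + 13) - 21) + 2*66)) = √70 + (-24050 - ((44 - 21) + 132)) = √70 + (-24050 - (23 + 132)) = √70 + (-24050 - 1*155) = √70 + (-24050 - 155) = √70 - 24205 = -24205 + √70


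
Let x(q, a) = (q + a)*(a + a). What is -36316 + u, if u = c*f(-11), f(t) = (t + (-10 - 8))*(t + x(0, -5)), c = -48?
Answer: 17972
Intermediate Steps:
x(q, a) = 2*a*(a + q) (x(q, a) = (a + q)*(2*a) = 2*a*(a + q))
f(t) = (-18 + t)*(50 + t) (f(t) = (t + (-10 - 8))*(t + 2*(-5)*(-5 + 0)) = (t - 18)*(t + 2*(-5)*(-5)) = (-18 + t)*(t + 50) = (-18 + t)*(50 + t))
u = 54288 (u = -48*(-900 + (-11)² + 32*(-11)) = -48*(-900 + 121 - 352) = -48*(-1131) = 54288)
-36316 + u = -36316 + 54288 = 17972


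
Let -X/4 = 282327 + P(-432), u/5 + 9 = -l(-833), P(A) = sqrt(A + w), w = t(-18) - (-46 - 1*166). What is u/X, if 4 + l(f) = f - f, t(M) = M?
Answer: 7058175/318834140668 - 25*I*sqrt(238)/318834140668 ≈ 2.2137e-5 - 1.2097e-9*I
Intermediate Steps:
l(f) = -4 (l(f) = -4 + (f - f) = -4 + 0 = -4)
w = 194 (w = -18 - (-46 - 1*166) = -18 - (-46 - 166) = -18 - 1*(-212) = -18 + 212 = 194)
P(A) = sqrt(194 + A) (P(A) = sqrt(A + 194) = sqrt(194 + A))
u = -25 (u = -45 + 5*(-1*(-4)) = -45 + 5*4 = -45 + 20 = -25)
X = -1129308 - 4*I*sqrt(238) (X = -4*(282327 + sqrt(194 - 432)) = -4*(282327 + sqrt(-238)) = -4*(282327 + I*sqrt(238)) = -1129308 - 4*I*sqrt(238) ≈ -1.1293e+6 - 61.709*I)
u/X = -25/(-1129308 - 4*I*sqrt(238))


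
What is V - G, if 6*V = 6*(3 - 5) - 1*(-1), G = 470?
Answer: -2831/6 ≈ -471.83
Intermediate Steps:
V = -11/6 (V = (6*(3 - 5) - 1*(-1))/6 = (6*(-2) + 1)/6 = (-12 + 1)/6 = (1/6)*(-11) = -11/6 ≈ -1.8333)
V - G = -11/6 - 1*470 = -11/6 - 470 = -2831/6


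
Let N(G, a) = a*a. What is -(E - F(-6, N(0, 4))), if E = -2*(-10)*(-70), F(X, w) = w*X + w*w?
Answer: 1560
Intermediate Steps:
N(G, a) = a²
F(X, w) = w² + X*w (F(X, w) = X*w + w² = w² + X*w)
E = -1400 (E = 20*(-70) = -1400)
-(E - F(-6, N(0, 4))) = -(-1400 - 4²*(-6 + 4²)) = -(-1400 - 16*(-6 + 16)) = -(-1400 - 16*10) = -(-1400 - 1*160) = -(-1400 - 160) = -1*(-1560) = 1560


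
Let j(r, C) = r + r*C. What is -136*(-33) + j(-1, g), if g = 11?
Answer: 4476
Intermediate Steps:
j(r, C) = r + C*r
-136*(-33) + j(-1, g) = -136*(-33) - (1 + 11) = 4488 - 1*12 = 4488 - 12 = 4476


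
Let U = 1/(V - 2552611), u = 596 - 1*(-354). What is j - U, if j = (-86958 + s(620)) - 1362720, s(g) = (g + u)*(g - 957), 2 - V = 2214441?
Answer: -9432885994399/4767050 ≈ -1.9788e+6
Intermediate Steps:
u = 950 (u = 596 + 354 = 950)
V = -2214439 (V = 2 - 1*2214441 = 2 - 2214441 = -2214439)
s(g) = (-957 + g)*(950 + g) (s(g) = (g + 950)*(g - 957) = (950 + g)*(-957 + g) = (-957 + g)*(950 + g))
U = -1/4767050 (U = 1/(-2214439 - 2552611) = 1/(-4767050) = -1/4767050 ≈ -2.0977e-7)
j = -1978768 (j = (-86958 + (-909150 + 620² - 7*620)) - 1362720 = (-86958 + (-909150 + 384400 - 4340)) - 1362720 = (-86958 - 529090) - 1362720 = -616048 - 1362720 = -1978768)
j - U = -1978768 - 1*(-1/4767050) = -1978768 + 1/4767050 = -9432885994399/4767050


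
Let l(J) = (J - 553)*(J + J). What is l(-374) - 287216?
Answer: 406180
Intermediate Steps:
l(J) = 2*J*(-553 + J) (l(J) = (-553 + J)*(2*J) = 2*J*(-553 + J))
l(-374) - 287216 = 2*(-374)*(-553 - 374) - 287216 = 2*(-374)*(-927) - 287216 = 693396 - 287216 = 406180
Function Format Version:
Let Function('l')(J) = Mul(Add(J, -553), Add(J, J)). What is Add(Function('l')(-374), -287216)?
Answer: 406180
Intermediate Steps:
Function('l')(J) = Mul(2, J, Add(-553, J)) (Function('l')(J) = Mul(Add(-553, J), Mul(2, J)) = Mul(2, J, Add(-553, J)))
Add(Function('l')(-374), -287216) = Add(Mul(2, -374, Add(-553, -374)), -287216) = Add(Mul(2, -374, -927), -287216) = Add(693396, -287216) = 406180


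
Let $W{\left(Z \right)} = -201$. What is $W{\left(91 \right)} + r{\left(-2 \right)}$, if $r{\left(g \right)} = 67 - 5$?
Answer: $-139$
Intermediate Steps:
$r{\left(g \right)} = 62$
$W{\left(91 \right)} + r{\left(-2 \right)} = -201 + 62 = -139$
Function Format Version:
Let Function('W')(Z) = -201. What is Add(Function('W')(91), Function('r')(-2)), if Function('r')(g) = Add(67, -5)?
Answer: -139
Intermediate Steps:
Function('r')(g) = 62
Add(Function('W')(91), Function('r')(-2)) = Add(-201, 62) = -139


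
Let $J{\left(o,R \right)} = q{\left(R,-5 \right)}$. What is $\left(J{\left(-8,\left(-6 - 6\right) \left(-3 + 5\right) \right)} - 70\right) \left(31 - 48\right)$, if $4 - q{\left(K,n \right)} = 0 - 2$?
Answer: $1088$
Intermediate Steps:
$q{\left(K,n \right)} = 6$ ($q{\left(K,n \right)} = 4 - \left(0 - 2\right) = 4 - -2 = 4 + 2 = 6$)
$J{\left(o,R \right)} = 6$
$\left(J{\left(-8,\left(-6 - 6\right) \left(-3 + 5\right) \right)} - 70\right) \left(31 - 48\right) = \left(6 - 70\right) \left(31 - 48\right) = \left(-64\right) \left(-17\right) = 1088$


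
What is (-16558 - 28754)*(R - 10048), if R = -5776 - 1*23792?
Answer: 1795080192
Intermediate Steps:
R = -29568 (R = -5776 - 23792 = -29568)
(-16558 - 28754)*(R - 10048) = (-16558 - 28754)*(-29568 - 10048) = -45312*(-39616) = 1795080192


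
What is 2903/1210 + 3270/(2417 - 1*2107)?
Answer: 485663/37510 ≈ 12.948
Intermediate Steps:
2903/1210 + 3270/(2417 - 1*2107) = 2903*(1/1210) + 3270/(2417 - 2107) = 2903/1210 + 3270/310 = 2903/1210 + 3270*(1/310) = 2903/1210 + 327/31 = 485663/37510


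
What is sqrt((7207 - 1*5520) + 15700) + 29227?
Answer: 29227 + sqrt(17387) ≈ 29359.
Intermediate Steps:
sqrt((7207 - 1*5520) + 15700) + 29227 = sqrt((7207 - 5520) + 15700) + 29227 = sqrt(1687 + 15700) + 29227 = sqrt(17387) + 29227 = 29227 + sqrt(17387)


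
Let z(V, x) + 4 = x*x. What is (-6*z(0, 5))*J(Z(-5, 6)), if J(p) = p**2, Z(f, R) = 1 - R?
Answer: -3150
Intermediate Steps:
z(V, x) = -4 + x**2 (z(V, x) = -4 + x*x = -4 + x**2)
(-6*z(0, 5))*J(Z(-5, 6)) = (-6*(-4 + 5**2))*(1 - 1*6)**2 = (-6*(-4 + 25))*(1 - 6)**2 = -6*21*(-5)**2 = -126*25 = -3150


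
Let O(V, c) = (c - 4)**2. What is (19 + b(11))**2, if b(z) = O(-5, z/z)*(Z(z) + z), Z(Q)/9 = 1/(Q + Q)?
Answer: 7166329/484 ≈ 14806.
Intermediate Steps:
Z(Q) = 9/(2*Q) (Z(Q) = 9/(Q + Q) = 9/((2*Q)) = 9*(1/(2*Q)) = 9/(2*Q))
O(V, c) = (-4 + c)**2
b(z) = 9*z + 81/(2*z) (b(z) = (-4 + z/z)**2*(9/(2*z) + z) = (-4 + 1)**2*(z + 9/(2*z)) = (-3)**2*(z + 9/(2*z)) = 9*(z + 9/(2*z)) = 9*z + 81/(2*z))
(19 + b(11))**2 = (19 + (9*11 + (81/2)/11))**2 = (19 + (99 + (81/2)*(1/11)))**2 = (19 + (99 + 81/22))**2 = (19 + 2259/22)**2 = (2677/22)**2 = 7166329/484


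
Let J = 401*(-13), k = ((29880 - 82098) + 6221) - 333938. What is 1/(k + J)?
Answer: -1/385148 ≈ -2.5964e-6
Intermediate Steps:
k = -379935 (k = (-52218 + 6221) - 333938 = -45997 - 333938 = -379935)
J = -5213
1/(k + J) = 1/(-379935 - 5213) = 1/(-385148) = -1/385148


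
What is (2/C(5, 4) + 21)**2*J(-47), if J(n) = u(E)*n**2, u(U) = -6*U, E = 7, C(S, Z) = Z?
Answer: -85773261/2 ≈ -4.2887e+7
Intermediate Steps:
J(n) = -42*n**2 (J(n) = (-6*7)*n**2 = -42*n**2)
(2/C(5, 4) + 21)**2*J(-47) = (2/4 + 21)**2*(-42*(-47)**2) = (2*(1/4) + 21)**2*(-42*2209) = (1/2 + 21)**2*(-92778) = (43/2)**2*(-92778) = (1849/4)*(-92778) = -85773261/2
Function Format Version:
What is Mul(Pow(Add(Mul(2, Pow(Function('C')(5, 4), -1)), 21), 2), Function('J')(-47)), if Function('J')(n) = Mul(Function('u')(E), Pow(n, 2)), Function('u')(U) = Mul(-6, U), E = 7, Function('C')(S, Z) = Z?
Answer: Rational(-85773261, 2) ≈ -4.2887e+7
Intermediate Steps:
Function('J')(n) = Mul(-42, Pow(n, 2)) (Function('J')(n) = Mul(Mul(-6, 7), Pow(n, 2)) = Mul(-42, Pow(n, 2)))
Mul(Pow(Add(Mul(2, Pow(Function('C')(5, 4), -1)), 21), 2), Function('J')(-47)) = Mul(Pow(Add(Mul(2, Pow(4, -1)), 21), 2), Mul(-42, Pow(-47, 2))) = Mul(Pow(Add(Mul(2, Rational(1, 4)), 21), 2), Mul(-42, 2209)) = Mul(Pow(Add(Rational(1, 2), 21), 2), -92778) = Mul(Pow(Rational(43, 2), 2), -92778) = Mul(Rational(1849, 4), -92778) = Rational(-85773261, 2)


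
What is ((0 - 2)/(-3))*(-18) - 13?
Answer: -25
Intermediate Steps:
((0 - 2)/(-3))*(-18) - 13 = -2*(-⅓)*(-18) - 13 = (⅔)*(-18) - 13 = -12 - 13 = -25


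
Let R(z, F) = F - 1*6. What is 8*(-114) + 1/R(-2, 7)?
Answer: -911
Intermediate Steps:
R(z, F) = -6 + F (R(z, F) = F - 6 = -6 + F)
8*(-114) + 1/R(-2, 7) = 8*(-114) + 1/(-6 + 7) = -912 + 1/1 = -912 + 1 = -911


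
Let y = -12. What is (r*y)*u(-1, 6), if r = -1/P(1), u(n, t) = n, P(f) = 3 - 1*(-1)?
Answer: -3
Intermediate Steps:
P(f) = 4 (P(f) = 3 + 1 = 4)
r = -¼ (r = -1/4 = -1*¼ = -¼ ≈ -0.25000)
(r*y)*u(-1, 6) = -¼*(-12)*(-1) = 3*(-1) = -3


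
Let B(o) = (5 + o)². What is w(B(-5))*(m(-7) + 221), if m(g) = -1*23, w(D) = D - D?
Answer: 0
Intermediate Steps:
w(D) = 0
m(g) = -23
w(B(-5))*(m(-7) + 221) = 0*(-23 + 221) = 0*198 = 0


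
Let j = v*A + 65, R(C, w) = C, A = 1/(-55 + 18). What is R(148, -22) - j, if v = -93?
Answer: 2978/37 ≈ 80.486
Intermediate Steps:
A = -1/37 (A = 1/(-37) = -1/37 ≈ -0.027027)
j = 2498/37 (j = -93*(-1/37) + 65 = 93/37 + 65 = 2498/37 ≈ 67.514)
R(148, -22) - j = 148 - 1*2498/37 = 148 - 2498/37 = 2978/37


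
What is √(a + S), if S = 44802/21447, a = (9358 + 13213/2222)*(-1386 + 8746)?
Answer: √483073207712427996334/2647513 ≈ 8301.7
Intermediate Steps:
a = 76568615520/1111 (a = (9358 + 13213*(1/2222))*7360 = (9358 + 13213/2222)*7360 = (20806689/2222)*7360 = 76568615520/1111 ≈ 6.8919e+7)
S = 4978/2383 (S = 44802*(1/21447) = 4978/2383 ≈ 2.0890)
√(a + S) = √(76568615520/1111 + 4978/2383) = √(182463016314718/2647513) = √483073207712427996334/2647513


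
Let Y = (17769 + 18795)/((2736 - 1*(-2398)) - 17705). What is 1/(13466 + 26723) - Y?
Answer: 1469483167/505215919 ≈ 2.9086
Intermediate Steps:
Y = -36564/12571 (Y = 36564/((2736 + 2398) - 17705) = 36564/(5134 - 17705) = 36564/(-12571) = 36564*(-1/12571) = -36564/12571 ≈ -2.9086)
1/(13466 + 26723) - Y = 1/(13466 + 26723) - 1*(-36564/12571) = 1/40189 + 36564/12571 = 1469483167/505215919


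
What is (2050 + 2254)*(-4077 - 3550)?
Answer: -32826608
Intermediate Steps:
(2050 + 2254)*(-4077 - 3550) = 4304*(-7627) = -32826608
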